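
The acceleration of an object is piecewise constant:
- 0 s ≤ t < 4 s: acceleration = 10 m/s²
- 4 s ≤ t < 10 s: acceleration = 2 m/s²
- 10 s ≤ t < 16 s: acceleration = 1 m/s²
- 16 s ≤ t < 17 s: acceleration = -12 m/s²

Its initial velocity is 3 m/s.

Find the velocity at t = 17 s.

49 m/s

Δv equals the area under the a-t graph; then v = v₀ + Δv.
0–4 s: 10 × 4 = 40 m/s
4–10 s: 2 × 6 = 12 m/s
10–16 s: 1 × 6 = 6 m/s
16–17 s: -12 × 1 = -12 m/s
Δv = 46 m/s, so v(17) = 3 + (46) = 49 m/s.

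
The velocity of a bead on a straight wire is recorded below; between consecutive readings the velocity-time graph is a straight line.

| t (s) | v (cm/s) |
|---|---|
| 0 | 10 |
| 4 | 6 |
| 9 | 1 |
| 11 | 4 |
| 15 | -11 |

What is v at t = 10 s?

2.5 cm/s

On 9–11 s the graph is linear from 1 to 4 cm/s: v(10) = 1 + (4 − 1)·(10 − 9)/(11 − 9) = 2.5 cm/s.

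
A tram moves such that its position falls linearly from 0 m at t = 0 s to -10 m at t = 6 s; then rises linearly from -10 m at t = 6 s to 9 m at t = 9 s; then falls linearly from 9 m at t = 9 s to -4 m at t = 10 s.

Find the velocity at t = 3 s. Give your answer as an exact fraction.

-5/3 m/s

Velocity is the slope of the x-t graph on 0–6 s: (-10 − 0)/(6 − 0) = -5/3 m/s.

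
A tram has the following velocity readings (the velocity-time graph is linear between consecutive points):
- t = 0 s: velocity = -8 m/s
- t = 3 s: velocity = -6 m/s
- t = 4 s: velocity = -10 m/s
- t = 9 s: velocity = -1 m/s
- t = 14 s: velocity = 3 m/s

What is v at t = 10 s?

On 9–14 s the graph is linear from -1 to 3 m/s: v(10) = -1 + (3 − -1)·(10 − 9)/(14 − 9) = -0.2 m/s.

-0.2 m/s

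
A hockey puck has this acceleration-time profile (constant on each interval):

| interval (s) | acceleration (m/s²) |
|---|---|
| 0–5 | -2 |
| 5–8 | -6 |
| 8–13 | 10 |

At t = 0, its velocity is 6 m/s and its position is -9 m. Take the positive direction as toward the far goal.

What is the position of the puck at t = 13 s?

-28 m

On each constant-a segment, Δv = aΔt and Δx = v₀Δt + ½aΔt²; chain segment to segment.
0–5 s: v starts 6 m/s; Δx = 6·5 + ½·-2·5² = 5 m; v ends -4 m/s.
5–8 s: v starts -4 m/s; Δx = -4·3 + ½·-6·3² = -39 m; v ends -22 m/s.
8–13 s: v starts -22 m/s; Δx = -22·5 + ½·10·5² = 15 m; v ends 28 m/s.
x(13) = -9 + Σ Δx = -28 m.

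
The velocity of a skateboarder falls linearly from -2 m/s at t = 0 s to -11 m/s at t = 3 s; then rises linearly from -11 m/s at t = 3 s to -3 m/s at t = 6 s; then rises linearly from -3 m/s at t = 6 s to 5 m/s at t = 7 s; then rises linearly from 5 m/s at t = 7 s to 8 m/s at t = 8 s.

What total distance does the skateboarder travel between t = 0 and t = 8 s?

Distance (not displacement) is the total path length: add the absolute areas under v-t.
0–3 s: |½(-2 + -11)(3)| = 19.5 m
3–6 s: |½(-11 + -3)(3)| = 21 m
6–7 s: v = 0 at t = 6.375 s; triangle areas 0.5625 + 1.5625 = 2.125 m
7–8 s: |½(5 + 8)(1)| = 6.5 m
Total distance = 49.125 m

49.125 m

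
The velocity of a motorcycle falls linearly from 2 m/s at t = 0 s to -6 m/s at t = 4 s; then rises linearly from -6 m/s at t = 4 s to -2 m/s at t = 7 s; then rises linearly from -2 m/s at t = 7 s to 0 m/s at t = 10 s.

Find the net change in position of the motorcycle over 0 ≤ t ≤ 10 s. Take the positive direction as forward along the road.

Net displacement equals the area under the velocity-time graph (areas below the axis count negative).
0–4 s: ½(2 + -6)(4) = -8 m
4–7 s: ½(-6 + -2)(3) = -12 m
7–10 s: ½(-2 + 0)(3) = -3 m
Net displacement = -23 m

-23 m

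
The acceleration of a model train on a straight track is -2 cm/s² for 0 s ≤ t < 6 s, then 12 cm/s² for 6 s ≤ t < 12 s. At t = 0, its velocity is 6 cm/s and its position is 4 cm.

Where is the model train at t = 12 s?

184 cm

On each constant-a segment, Δv = aΔt and Δx = v₀Δt + ½aΔt²; chain segment to segment.
0–6 s: v starts 6 cm/s; Δx = 6·6 + ½·-2·6² = 0 cm; v ends -6 cm/s.
6–12 s: v starts -6 cm/s; Δx = -6·6 + ½·12·6² = 180 cm; v ends 66 cm/s.
x(12) = 4 + Σ Δx = 184 cm.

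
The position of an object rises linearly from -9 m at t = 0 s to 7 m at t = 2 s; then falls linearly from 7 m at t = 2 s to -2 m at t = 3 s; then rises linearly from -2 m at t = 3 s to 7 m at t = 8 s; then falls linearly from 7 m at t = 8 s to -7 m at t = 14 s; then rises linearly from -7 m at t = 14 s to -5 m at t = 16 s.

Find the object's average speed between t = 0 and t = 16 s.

3.125 m/s

Average speed = (total path length)/(elapsed time); on a piecewise-linear x-t graph the path length is Σ|Δx|.
0–2 s: |Δx| = |7 − -9| = 16 m
2–3 s: |Δx| = |-2 − 7| = 9 m
3–8 s: |Δx| = |7 − -2| = 9 m
8–14 s: |Δx| = |-7 − 7| = 14 m
14–16 s: |Δx| = |-5 − -7| = 2 m
Total path = 50 m; average speed = 50/16 = 3.125 m/s.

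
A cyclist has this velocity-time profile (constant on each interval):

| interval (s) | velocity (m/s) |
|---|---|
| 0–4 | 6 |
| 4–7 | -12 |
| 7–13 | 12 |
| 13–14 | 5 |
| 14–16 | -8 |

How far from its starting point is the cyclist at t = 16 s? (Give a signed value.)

Net displacement equals the area under the velocity-time graph (areas below the axis count negative).
0–4 s: 6 × 4 = 24 m
4–7 s: -12 × 3 = -36 m
7–13 s: 12 × 6 = 72 m
13–14 s: 5 × 1 = 5 m
14–16 s: -8 × 2 = -16 m
Net displacement = 49 m

49 m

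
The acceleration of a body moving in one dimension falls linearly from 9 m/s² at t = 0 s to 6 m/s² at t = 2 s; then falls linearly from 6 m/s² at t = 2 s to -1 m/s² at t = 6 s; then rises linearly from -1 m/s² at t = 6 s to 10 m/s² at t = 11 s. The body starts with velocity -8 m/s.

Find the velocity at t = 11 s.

Δv equals the area under the a-t graph; then v = v₀ + Δv.
0–2 s: ½(9 + 6)(2) = 15 m/s
2–6 s: ½(6 + -1)(4) = 10 m/s
6–11 s: ½(-1 + 10)(5) = 22.5 m/s
Δv = 47.5 m/s, so v(11) = -8 + (47.5) = 39.5 m/s.

39.5 m/s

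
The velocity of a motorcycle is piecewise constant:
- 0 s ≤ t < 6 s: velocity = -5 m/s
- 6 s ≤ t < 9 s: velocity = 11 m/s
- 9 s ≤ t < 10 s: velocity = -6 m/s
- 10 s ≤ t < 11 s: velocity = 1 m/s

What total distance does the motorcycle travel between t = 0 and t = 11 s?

70 m

Total distance travelled is ∫|v| dt — sum the magnitudes of each area piece.
0–6 s: |-5| × 6 = 30 m
6–9 s: |11| × 3 = 33 m
9–10 s: |-6| × 1 = 6 m
10–11 s: |1| × 1 = 1 m
Total distance = 70 m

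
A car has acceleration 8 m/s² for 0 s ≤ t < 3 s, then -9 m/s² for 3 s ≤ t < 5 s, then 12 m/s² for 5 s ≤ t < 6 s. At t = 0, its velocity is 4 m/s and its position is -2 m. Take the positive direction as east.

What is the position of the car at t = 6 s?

On each constant-a segment, Δv = aΔt and Δx = v₀Δt + ½aΔt²; chain segment to segment.
0–3 s: v starts 4 m/s; Δx = 4·3 + ½·8·3² = 48 m; v ends 28 m/s.
3–5 s: v starts 28 m/s; Δx = 28·2 + ½·-9·2² = 38 m; v ends 10 m/s.
5–6 s: v starts 10 m/s; Δx = 10·1 + ½·12·1² = 16 m; v ends 22 m/s.
x(6) = -2 + Σ Δx = 100 m.

100 m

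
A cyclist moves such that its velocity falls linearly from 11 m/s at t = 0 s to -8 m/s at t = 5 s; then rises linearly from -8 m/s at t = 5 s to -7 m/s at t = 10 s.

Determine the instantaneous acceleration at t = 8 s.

Acceleration is the slope of the v-t graph on 5–10 s: (-7 − -8)/(10 − 5) = 0.2 m/s².

0.2 m/s²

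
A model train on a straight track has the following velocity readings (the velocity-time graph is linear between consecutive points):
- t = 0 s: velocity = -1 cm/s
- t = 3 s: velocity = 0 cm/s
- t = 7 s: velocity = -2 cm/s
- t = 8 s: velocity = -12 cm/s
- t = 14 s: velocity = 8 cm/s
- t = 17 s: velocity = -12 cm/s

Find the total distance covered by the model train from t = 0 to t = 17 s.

59.3 cm

Distance (not displacement) is the total path length: add the absolute areas under v-t.
0–3 s: |½(-1 + 0)(3)| = 1.5 cm
3–7 s: |½(0 + -2)(4)| = 4 cm
7–8 s: |½(-2 + -12)(1)| = 7 cm
8–14 s: v = 0 at t = 11.6 s; triangle areas 21.6 + 9.6 = 31.2 cm
14–17 s: v = 0 at t = 15.2 s; triangle areas 4.8 + 10.8 = 15.6 cm
Total distance = 59.3 cm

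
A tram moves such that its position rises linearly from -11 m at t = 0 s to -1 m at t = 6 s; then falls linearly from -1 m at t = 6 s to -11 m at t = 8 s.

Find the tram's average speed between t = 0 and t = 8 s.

Average speed = (total path length)/(elapsed time); on a piecewise-linear x-t graph the path length is Σ|Δx|.
0–6 s: |Δx| = |-1 − -11| = 10 m
6–8 s: |Δx| = |-11 − -1| = 10 m
Total path = 20 m; average speed = 20/8 = 2.5 m/s.

2.5 m/s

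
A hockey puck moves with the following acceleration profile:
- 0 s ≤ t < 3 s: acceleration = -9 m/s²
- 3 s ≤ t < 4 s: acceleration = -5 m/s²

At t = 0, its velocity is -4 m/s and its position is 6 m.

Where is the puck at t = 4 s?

On each constant-a segment, Δv = aΔt and Δx = v₀Δt + ½aΔt²; chain segment to segment.
0–3 s: v starts -4 m/s; Δx = -4·3 + ½·-9·3² = -52.5 m; v ends -31 m/s.
3–4 s: v starts -31 m/s; Δx = -31·1 + ½·-5·1² = -33.5 m; v ends -36 m/s.
x(4) = 6 + Σ Δx = -80 m.

-80 m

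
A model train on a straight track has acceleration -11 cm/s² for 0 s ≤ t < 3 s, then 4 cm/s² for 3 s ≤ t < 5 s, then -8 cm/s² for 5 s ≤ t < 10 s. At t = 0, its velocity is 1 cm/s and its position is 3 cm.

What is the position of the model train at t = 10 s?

On each constant-a segment, Δv = aΔt and Δx = v₀Δt + ½aΔt²; chain segment to segment.
0–3 s: v starts 1 cm/s; Δx = 1·3 + ½·-11·3² = -46.5 cm; v ends -32 cm/s.
3–5 s: v starts -32 cm/s; Δx = -32·2 + ½·4·2² = -56 cm; v ends -24 cm/s.
5–10 s: v starts -24 cm/s; Δx = -24·5 + ½·-8·5² = -220 cm; v ends -64 cm/s.
x(10) = 3 + Σ Δx = -319.5 cm.

-319.5 cm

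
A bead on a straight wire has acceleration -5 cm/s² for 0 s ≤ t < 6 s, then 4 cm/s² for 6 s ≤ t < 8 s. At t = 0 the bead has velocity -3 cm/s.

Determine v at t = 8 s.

Δv equals the area under the a-t graph; then v = v₀ + Δv.
0–6 s: -5 × 6 = -30 cm/s
6–8 s: 4 × 2 = 8 cm/s
Δv = -22 cm/s, so v(8) = -3 + (-22) = -25 cm/s.

-25 cm/s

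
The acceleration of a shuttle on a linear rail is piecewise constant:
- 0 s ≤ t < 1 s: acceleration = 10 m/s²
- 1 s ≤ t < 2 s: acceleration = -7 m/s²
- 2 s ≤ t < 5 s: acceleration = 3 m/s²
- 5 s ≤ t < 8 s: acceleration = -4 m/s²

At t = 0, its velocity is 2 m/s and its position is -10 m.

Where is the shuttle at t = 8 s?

58 m

On each constant-a segment, Δv = aΔt and Δx = v₀Δt + ½aΔt²; chain segment to segment.
0–1 s: v starts 2 m/s; Δx = 2·1 + ½·10·1² = 7 m; v ends 12 m/s.
1–2 s: v starts 12 m/s; Δx = 12·1 + ½·-7·1² = 8.5 m; v ends 5 m/s.
2–5 s: v starts 5 m/s; Δx = 5·3 + ½·3·3² = 28.5 m; v ends 14 m/s.
5–8 s: v starts 14 m/s; Δx = 14·3 + ½·-4·3² = 24 m; v ends 2 m/s.
x(8) = -10 + Σ Δx = 58 m.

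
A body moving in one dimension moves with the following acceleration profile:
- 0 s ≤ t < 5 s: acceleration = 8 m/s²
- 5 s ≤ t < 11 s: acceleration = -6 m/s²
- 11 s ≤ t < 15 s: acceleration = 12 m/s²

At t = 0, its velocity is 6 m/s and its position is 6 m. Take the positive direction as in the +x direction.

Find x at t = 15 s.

440 m

On each constant-a segment, Δv = aΔt and Δx = v₀Δt + ½aΔt²; chain segment to segment.
0–5 s: v starts 6 m/s; Δx = 6·5 + ½·8·5² = 130 m; v ends 46 m/s.
5–11 s: v starts 46 m/s; Δx = 46·6 + ½·-6·6² = 168 m; v ends 10 m/s.
11–15 s: v starts 10 m/s; Δx = 10·4 + ½·12·4² = 136 m; v ends 58 m/s.
x(15) = 6 + Σ Δx = 440 m.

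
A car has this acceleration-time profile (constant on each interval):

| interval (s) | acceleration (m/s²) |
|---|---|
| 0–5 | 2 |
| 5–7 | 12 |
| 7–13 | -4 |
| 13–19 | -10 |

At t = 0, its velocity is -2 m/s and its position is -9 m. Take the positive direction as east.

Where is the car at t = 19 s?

34 m

On each constant-a segment, Δv = aΔt and Δx = v₀Δt + ½aΔt²; chain segment to segment.
0–5 s: v starts -2 m/s; Δx = -2·5 + ½·2·5² = 15 m; v ends 8 m/s.
5–7 s: v starts 8 m/s; Δx = 8·2 + ½·12·2² = 40 m; v ends 32 m/s.
7–13 s: v starts 32 m/s; Δx = 32·6 + ½·-4·6² = 120 m; v ends 8 m/s.
13–19 s: v starts 8 m/s; Δx = 8·6 + ½·-10·6² = -132 m; v ends -52 m/s.
x(19) = -9 + Σ Δx = 34 m.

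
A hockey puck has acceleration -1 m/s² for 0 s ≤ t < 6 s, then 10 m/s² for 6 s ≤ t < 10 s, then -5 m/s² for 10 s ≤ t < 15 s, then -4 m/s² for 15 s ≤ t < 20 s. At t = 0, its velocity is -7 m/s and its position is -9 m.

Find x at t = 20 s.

On each constant-a segment, Δv = aΔt and Δx = v₀Δt + ½aΔt²; chain segment to segment.
0–6 s: v starts -7 m/s; Δx = -7·6 + ½·-1·6² = -60 m; v ends -13 m/s.
6–10 s: v starts -13 m/s; Δx = -13·4 + ½·10·4² = 28 m; v ends 27 m/s.
10–15 s: v starts 27 m/s; Δx = 27·5 + ½·-5·5² = 72.5 m; v ends 2 m/s.
15–20 s: v starts 2 m/s; Δx = 2·5 + ½·-4·5² = -40 m; v ends -18 m/s.
x(20) = -9 + Σ Δx = -8.5 m.

-8.5 m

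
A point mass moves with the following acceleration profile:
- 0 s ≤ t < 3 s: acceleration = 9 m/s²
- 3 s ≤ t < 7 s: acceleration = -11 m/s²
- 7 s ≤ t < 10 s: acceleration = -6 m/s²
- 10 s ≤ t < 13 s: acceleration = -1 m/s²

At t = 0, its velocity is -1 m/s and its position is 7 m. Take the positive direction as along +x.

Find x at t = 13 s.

On each constant-a segment, Δv = aΔt and Δx = v₀Δt + ½aΔt²; chain segment to segment.
0–3 s: v starts -1 m/s; Δx = -1·3 + ½·9·3² = 37.5 m; v ends 26 m/s.
3–7 s: v starts 26 m/s; Δx = 26·4 + ½·-11·4² = 16 m; v ends -18 m/s.
7–10 s: v starts -18 m/s; Δx = -18·3 + ½·-6·3² = -81 m; v ends -36 m/s.
10–13 s: v starts -36 m/s; Δx = -36·3 + ½·-1·3² = -112.5 m; v ends -39 m/s.
x(13) = 7 + Σ Δx = -133 m.

-133 m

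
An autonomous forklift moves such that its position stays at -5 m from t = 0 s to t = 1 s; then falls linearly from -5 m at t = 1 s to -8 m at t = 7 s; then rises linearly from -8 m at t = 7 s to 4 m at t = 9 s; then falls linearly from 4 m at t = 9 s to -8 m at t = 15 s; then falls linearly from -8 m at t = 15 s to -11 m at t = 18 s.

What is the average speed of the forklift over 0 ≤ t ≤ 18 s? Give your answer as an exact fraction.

5/3 m/s

Average speed = (total path length)/(elapsed time); on a piecewise-linear x-t graph the path length is Σ|Δx|.
0–1 s: |Δx| = |-5 − -5| = 0 m
1–7 s: |Δx| = |-8 − -5| = 3 m
7–9 s: |Δx| = |4 − -8| = 12 m
9–15 s: |Δx| = |-8 − 4| = 12 m
15–18 s: |Δx| = |-11 − -8| = 3 m
Total path = 30 m; average speed = 30/18 = 5/3 m/s.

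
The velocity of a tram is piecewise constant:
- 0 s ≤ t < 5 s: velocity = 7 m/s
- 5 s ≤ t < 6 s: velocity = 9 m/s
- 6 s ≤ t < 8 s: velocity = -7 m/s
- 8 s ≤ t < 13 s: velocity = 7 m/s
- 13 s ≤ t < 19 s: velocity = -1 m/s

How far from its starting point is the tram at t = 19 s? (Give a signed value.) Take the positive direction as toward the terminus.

59 m

Displacement is the signed area under the v-t curve.
0–5 s: 7 × 5 = 35 m
5–6 s: 9 × 1 = 9 m
6–8 s: -7 × 2 = -14 m
8–13 s: 7 × 5 = 35 m
13–19 s: -1 × 6 = -6 m
Net displacement = 59 m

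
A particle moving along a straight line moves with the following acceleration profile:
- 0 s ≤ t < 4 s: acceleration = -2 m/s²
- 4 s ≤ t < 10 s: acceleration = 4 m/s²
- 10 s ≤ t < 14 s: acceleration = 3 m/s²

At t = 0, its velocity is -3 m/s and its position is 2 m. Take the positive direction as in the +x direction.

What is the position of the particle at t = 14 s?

56 m

On each constant-a segment, Δv = aΔt and Δx = v₀Δt + ½aΔt²; chain segment to segment.
0–4 s: v starts -3 m/s; Δx = -3·4 + ½·-2·4² = -28 m; v ends -11 m/s.
4–10 s: v starts -11 m/s; Δx = -11·6 + ½·4·6² = 6 m; v ends 13 m/s.
10–14 s: v starts 13 m/s; Δx = 13·4 + ½·3·4² = 76 m; v ends 25 m/s.
x(14) = 2 + Σ Δx = 56 m.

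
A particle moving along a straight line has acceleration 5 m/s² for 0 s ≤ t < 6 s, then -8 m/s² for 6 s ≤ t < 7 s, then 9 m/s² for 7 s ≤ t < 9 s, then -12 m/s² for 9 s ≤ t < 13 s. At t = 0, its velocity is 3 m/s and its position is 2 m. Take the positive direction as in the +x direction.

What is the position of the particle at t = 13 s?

On each constant-a segment, Δv = aΔt and Δx = v₀Δt + ½aΔt²; chain segment to segment.
0–6 s: v starts 3 m/s; Δx = 3·6 + ½·5·6² = 108 m; v ends 33 m/s.
6–7 s: v starts 33 m/s; Δx = 33·1 + ½·-8·1² = 29 m; v ends 25 m/s.
7–9 s: v starts 25 m/s; Δx = 25·2 + ½·9·2² = 68 m; v ends 43 m/s.
9–13 s: v starts 43 m/s; Δx = 43·4 + ½·-12·4² = 76 m; v ends -5 m/s.
x(13) = 2 + Σ Δx = 283 m.

283 m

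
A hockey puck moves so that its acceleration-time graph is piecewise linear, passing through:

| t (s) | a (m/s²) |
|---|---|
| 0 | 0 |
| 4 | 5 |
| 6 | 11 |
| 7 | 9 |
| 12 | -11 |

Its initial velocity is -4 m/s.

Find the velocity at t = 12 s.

Δv equals the area under the a-t graph; then v = v₀ + Δv.
0–4 s: ½(0 + 5)(4) = 10 m/s
4–6 s: ½(5 + 11)(2) = 16 m/s
6–7 s: ½(11 + 9)(1) = 10 m/s
7–12 s: ½(9 + -11)(5) = -5 m/s
Δv = 31 m/s, so v(12) = -4 + (31) = 27 m/s.

27 m/s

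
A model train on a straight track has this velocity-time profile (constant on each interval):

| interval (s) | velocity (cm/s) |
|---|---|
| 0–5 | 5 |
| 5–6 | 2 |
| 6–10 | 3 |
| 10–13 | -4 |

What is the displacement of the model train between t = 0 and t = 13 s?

27 cm

Displacement is the signed area under the v-t curve.
0–5 s: 5 × 5 = 25 cm
5–6 s: 2 × 1 = 2 cm
6–10 s: 3 × 4 = 12 cm
10–13 s: -4 × 3 = -12 cm
Net displacement = 27 cm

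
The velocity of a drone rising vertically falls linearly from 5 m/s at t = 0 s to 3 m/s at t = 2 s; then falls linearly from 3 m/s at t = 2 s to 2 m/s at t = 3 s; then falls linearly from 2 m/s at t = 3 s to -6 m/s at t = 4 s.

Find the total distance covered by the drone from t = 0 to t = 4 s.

13 m

Total distance travelled is ∫|v| dt — sum the magnitudes of each area piece.
0–2 s: |½(5 + 3)(2)| = 8 m
2–3 s: |½(3 + 2)(1)| = 2.5 m
3–4 s: v = 0 at t = 3.25 s; triangle areas 0.25 + 2.25 = 2.5 m
Total distance = 13 m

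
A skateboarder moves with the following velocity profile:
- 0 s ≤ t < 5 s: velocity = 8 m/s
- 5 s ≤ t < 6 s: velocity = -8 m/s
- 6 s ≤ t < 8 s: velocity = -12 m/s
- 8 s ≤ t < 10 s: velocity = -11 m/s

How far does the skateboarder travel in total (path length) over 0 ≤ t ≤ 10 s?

94 m

Distance (not displacement) is the total path length: add the absolute areas under v-t.
0–5 s: |8| × 5 = 40 m
5–6 s: |-8| × 1 = 8 m
6–8 s: |-12| × 2 = 24 m
8–10 s: |-11| × 2 = 22 m
Total distance = 94 m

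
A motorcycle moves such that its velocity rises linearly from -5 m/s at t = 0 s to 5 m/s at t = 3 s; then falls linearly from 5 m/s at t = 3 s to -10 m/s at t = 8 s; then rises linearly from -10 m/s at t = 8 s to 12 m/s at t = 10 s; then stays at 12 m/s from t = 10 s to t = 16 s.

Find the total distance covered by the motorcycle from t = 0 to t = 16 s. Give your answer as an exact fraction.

Total distance travelled is ∫|v| dt — sum the magnitudes of each area piece.
0–3 s: v = 0 at t = 1.5 s; triangle areas 3.75 + 3.75 = 7.5 m
3–8 s: v = 0 at t = 14/3 s; triangle areas 25/6 + 50/3 = 125/6 m
8–10 s: v = 0 at t = 98/11 s; triangle areas 50/11 + 72/11 = 122/11 m
10–16 s: |12| × 6 = 72 m
Total distance = 3677/33 m

3677/33 m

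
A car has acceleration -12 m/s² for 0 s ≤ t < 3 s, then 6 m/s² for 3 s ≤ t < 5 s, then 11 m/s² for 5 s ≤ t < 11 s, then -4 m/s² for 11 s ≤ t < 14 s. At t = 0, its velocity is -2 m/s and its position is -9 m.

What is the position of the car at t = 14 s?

11 m

On each constant-a segment, Δv = aΔt and Δx = v₀Δt + ½aΔt²; chain segment to segment.
0–3 s: v starts -2 m/s; Δx = -2·3 + ½·-12·3² = -60 m; v ends -38 m/s.
3–5 s: v starts -38 m/s; Δx = -38·2 + ½·6·2² = -64 m; v ends -26 m/s.
5–11 s: v starts -26 m/s; Δx = -26·6 + ½·11·6² = 42 m; v ends 40 m/s.
11–14 s: v starts 40 m/s; Δx = 40·3 + ½·-4·3² = 102 m; v ends 28 m/s.
x(14) = -9 + Σ Δx = 11 m.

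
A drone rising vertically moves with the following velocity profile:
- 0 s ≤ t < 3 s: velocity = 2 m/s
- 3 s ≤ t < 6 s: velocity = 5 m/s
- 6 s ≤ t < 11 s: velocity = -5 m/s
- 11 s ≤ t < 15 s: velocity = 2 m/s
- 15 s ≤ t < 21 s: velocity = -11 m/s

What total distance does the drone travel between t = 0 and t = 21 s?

120 m

Distance (not displacement) is the total path length: add the absolute areas under v-t.
0–3 s: |2| × 3 = 6 m
3–6 s: |5| × 3 = 15 m
6–11 s: |-5| × 5 = 25 m
11–15 s: |2| × 4 = 8 m
15–21 s: |-11| × 6 = 66 m
Total distance = 120 m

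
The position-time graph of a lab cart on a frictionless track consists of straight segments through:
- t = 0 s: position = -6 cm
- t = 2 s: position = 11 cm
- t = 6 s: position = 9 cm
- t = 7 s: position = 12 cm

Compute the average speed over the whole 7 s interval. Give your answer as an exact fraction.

Average speed = (total path length)/(elapsed time); on a piecewise-linear x-t graph the path length is Σ|Δx|.
0–2 s: |Δx| = |11 − -6| = 17 cm
2–6 s: |Δx| = |9 − 11| = 2 cm
6–7 s: |Δx| = |12 − 9| = 3 cm
Total path = 22 cm; average speed = 22/7 = 22/7 cm/s.

22/7 cm/s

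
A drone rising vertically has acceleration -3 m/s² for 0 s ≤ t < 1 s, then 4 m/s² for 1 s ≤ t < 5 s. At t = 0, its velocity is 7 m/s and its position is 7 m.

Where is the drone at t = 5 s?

On each constant-a segment, Δv = aΔt and Δx = v₀Δt + ½aΔt²; chain segment to segment.
0–1 s: v starts 7 m/s; Δx = 7·1 + ½·-3·1² = 5.5 m; v ends 4 m/s.
1–5 s: v starts 4 m/s; Δx = 4·4 + ½·4·4² = 48 m; v ends 20 m/s.
x(5) = 7 + Σ Δx = 60.5 m.

60.5 m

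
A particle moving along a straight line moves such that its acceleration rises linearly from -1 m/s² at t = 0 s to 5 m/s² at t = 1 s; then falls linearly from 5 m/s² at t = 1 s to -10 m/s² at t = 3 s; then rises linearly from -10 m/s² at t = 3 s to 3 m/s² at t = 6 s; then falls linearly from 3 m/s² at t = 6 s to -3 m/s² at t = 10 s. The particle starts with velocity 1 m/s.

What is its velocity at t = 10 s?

-12.5 m/s

Δv equals the area under the a-t graph; then v = v₀ + Δv.
0–1 s: ½(-1 + 5)(1) = 2 m/s
1–3 s: ½(5 + -10)(2) = -5 m/s
3–6 s: ½(-10 + 3)(3) = -10.5 m/s
6–10 s: ½(3 + -3)(4) = 0 m/s
Δv = -13.5 m/s, so v(10) = 1 + (-13.5) = -12.5 m/s.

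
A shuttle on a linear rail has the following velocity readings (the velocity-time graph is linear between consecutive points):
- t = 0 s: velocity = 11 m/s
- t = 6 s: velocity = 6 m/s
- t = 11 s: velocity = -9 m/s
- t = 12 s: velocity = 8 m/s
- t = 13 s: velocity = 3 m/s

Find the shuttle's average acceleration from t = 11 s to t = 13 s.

Average acceleration = Δv/Δt = (3 − -9)/(13 − 11) = 6 m/s².

6 m/s²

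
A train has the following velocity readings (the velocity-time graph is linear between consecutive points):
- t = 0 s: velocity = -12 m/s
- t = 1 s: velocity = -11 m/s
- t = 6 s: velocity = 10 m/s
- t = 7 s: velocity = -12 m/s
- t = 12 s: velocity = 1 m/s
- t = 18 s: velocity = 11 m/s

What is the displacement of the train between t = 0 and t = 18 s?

-6.5 m

Displacement is the signed area under the v-t curve.
0–1 s: ½(-12 + -11)(1) = -11.5 m
1–6 s: ½(-11 + 10)(5) = -2.5 m
6–7 s: ½(10 + -12)(1) = -1 m
7–12 s: ½(-12 + 1)(5) = -27.5 m
12–18 s: ½(1 + 11)(6) = 36 m
Net displacement = -6.5 m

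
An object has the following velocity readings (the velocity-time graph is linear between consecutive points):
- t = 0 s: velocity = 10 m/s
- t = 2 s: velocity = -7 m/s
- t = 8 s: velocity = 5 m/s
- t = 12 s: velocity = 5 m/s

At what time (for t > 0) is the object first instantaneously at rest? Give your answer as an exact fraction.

v changes sign on 0–2 s (from 10 to -7); the graph is linear there, so v = 0 at t = 0 + (-10)·(2 − 0)/(-7 − 10) = 20/17 s.

t = 20/17 s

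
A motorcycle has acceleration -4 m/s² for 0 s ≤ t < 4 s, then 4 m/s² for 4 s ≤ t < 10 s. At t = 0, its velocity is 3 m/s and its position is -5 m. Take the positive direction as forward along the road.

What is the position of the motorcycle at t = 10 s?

-31 m

On each constant-a segment, Δv = aΔt and Δx = v₀Δt + ½aΔt²; chain segment to segment.
0–4 s: v starts 3 m/s; Δx = 3·4 + ½·-4·4² = -20 m; v ends -13 m/s.
4–10 s: v starts -13 m/s; Δx = -13·6 + ½·4·6² = -6 m; v ends 11 m/s.
x(10) = -5 + Σ Δx = -31 m.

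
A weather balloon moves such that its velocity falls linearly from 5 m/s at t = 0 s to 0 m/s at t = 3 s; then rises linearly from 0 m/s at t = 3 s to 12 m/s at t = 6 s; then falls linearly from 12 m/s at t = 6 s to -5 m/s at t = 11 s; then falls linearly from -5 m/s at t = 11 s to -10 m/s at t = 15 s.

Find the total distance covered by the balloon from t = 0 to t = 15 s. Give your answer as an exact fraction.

1366/17 m

Total distance travelled is ∫|v| dt — sum the magnitudes of each area piece.
0–3 s: |½(5 + 0)(3)| = 7.5 m
3–6 s: |½(0 + 12)(3)| = 18 m
6–11 s: v = 0 at t = 162/17 s; triangle areas 360/17 + 125/34 = 845/34 m
11–15 s: |½(-5 + -10)(4)| = 30 m
Total distance = 1366/17 m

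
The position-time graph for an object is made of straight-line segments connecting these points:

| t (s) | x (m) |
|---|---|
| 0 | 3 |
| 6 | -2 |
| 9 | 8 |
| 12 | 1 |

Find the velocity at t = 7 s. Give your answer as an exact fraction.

Velocity is the slope of the x-t graph on 6–9 s: (8 − -2)/(9 − 6) = 10/3 m/s.

10/3 m/s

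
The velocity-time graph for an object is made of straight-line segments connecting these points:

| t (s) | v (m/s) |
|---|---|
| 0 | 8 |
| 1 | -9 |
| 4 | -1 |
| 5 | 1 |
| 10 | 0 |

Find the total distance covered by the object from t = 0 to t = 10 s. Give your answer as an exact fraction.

Total distance travelled is ∫|v| dt — sum the magnitudes of each area piece.
0–1 s: v = 0 at t = 8/17 s; triangle areas 32/17 + 81/34 = 145/34 m
1–4 s: |½(-9 + -1)(3)| = 15 m
4–5 s: v = 0 at t = 4.5 s; triangle areas 0.25 + 0.25 = 0.5 m
5–10 s: |½(1 + 0)(5)| = 2.5 m
Total distance = 757/34 m

757/34 m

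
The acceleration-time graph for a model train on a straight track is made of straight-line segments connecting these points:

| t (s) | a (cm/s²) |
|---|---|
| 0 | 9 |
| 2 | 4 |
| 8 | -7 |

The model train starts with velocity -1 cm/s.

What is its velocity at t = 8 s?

Δv equals the area under the a-t graph; then v = v₀ + Δv.
0–2 s: ½(9 + 4)(2) = 13 cm/s
2–8 s: ½(4 + -7)(6) = -9 cm/s
Δv = 4 cm/s, so v(8) = -1 + (4) = 3 cm/s.

3 cm/s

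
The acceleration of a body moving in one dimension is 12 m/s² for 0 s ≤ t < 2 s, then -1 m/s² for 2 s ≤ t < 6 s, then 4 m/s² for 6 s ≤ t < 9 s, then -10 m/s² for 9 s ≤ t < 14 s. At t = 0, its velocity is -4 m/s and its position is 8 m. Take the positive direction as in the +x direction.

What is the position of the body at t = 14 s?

177 m

On each constant-a segment, Δv = aΔt and Δx = v₀Δt + ½aΔt²; chain segment to segment.
0–2 s: v starts -4 m/s; Δx = -4·2 + ½·12·2² = 16 m; v ends 20 m/s.
2–6 s: v starts 20 m/s; Δx = 20·4 + ½·-1·4² = 72 m; v ends 16 m/s.
6–9 s: v starts 16 m/s; Δx = 16·3 + ½·4·3² = 66 m; v ends 28 m/s.
9–14 s: v starts 28 m/s; Δx = 28·5 + ½·-10·5² = 15 m; v ends -22 m/s.
x(14) = 8 + Σ Δx = 177 m.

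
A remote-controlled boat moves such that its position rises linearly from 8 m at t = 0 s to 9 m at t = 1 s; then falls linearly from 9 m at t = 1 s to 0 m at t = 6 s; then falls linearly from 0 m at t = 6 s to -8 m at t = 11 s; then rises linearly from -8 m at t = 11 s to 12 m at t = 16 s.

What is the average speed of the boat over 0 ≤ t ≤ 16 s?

2.375 m/s

Average speed = (total path length)/(elapsed time); on a piecewise-linear x-t graph the path length is Σ|Δx|.
0–1 s: |Δx| = |9 − 8| = 1 m
1–6 s: |Δx| = |0 − 9| = 9 m
6–11 s: |Δx| = |-8 − 0| = 8 m
11–16 s: |Δx| = |12 − -8| = 20 m
Total path = 38 m; average speed = 38/16 = 2.375 m/s.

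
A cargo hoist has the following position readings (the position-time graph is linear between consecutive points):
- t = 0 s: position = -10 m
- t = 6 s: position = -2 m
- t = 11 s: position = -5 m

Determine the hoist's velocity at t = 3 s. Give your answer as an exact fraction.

4/3 m/s

Velocity is the slope of the x-t graph on 0–6 s: (-2 − -10)/(6 − 0) = 4/3 m/s.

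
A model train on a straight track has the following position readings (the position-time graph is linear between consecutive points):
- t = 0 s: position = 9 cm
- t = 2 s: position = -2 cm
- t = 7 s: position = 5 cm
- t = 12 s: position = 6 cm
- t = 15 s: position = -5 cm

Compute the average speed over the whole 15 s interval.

Average speed = (total path length)/(elapsed time); on a piecewise-linear x-t graph the path length is Σ|Δx|.
0–2 s: |Δx| = |-2 − 9| = 11 cm
2–7 s: |Δx| = |5 − -2| = 7 cm
7–12 s: |Δx| = |6 − 5| = 1 cm
12–15 s: |Δx| = |-5 − 6| = 11 cm
Total path = 30 cm; average speed = 30/15 = 2 cm/s.

2 cm/s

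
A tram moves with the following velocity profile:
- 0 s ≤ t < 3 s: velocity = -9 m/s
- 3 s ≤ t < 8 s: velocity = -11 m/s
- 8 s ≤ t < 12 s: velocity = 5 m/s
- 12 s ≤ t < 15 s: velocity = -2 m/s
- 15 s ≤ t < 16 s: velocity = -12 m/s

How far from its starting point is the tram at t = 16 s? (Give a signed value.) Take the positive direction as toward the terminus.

Displacement is the signed area under the v-t curve.
0–3 s: -9 × 3 = -27 m
3–8 s: -11 × 5 = -55 m
8–12 s: 5 × 4 = 20 m
12–15 s: -2 × 3 = -6 m
15–16 s: -12 × 1 = -12 m
Net displacement = -80 m

-80 m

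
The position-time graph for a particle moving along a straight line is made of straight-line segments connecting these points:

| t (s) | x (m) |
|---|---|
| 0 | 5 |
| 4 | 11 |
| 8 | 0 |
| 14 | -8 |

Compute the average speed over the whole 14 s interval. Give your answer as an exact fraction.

Average speed = (total path length)/(elapsed time); on a piecewise-linear x-t graph the path length is Σ|Δx|.
0–4 s: |Δx| = |11 − 5| = 6 m
4–8 s: |Δx| = |0 − 11| = 11 m
8–14 s: |Δx| = |-8 − 0| = 8 m
Total path = 25 m; average speed = 25/14 = 25/14 m/s.

25/14 m/s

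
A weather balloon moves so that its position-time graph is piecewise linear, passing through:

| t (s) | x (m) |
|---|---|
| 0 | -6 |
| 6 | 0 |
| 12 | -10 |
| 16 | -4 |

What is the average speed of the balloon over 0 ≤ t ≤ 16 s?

Average speed = (total path length)/(elapsed time); on a piecewise-linear x-t graph the path length is Σ|Δx|.
0–6 s: |Δx| = |0 − -6| = 6 m
6–12 s: |Δx| = |-10 − 0| = 10 m
12–16 s: |Δx| = |-4 − -10| = 6 m
Total path = 22 m; average speed = 22/16 = 1.375 m/s.

1.375 m/s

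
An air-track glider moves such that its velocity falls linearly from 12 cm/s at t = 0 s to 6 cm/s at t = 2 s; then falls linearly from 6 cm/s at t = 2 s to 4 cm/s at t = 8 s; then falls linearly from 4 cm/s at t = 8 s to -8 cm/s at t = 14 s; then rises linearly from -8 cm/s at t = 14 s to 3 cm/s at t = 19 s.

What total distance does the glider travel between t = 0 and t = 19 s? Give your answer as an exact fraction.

Distance (not displacement) is the total path length: add the absolute areas under v-t.
0–2 s: |½(12 + 6)(2)| = 18 cm
2–8 s: |½(6 + 4)(6)| = 30 cm
8–14 s: v = 0 at t = 10 s; triangle areas 4 + 16 = 20 cm
14–19 s: v = 0 at t = 194/11 s; triangle areas 160/11 + 45/22 = 365/22 cm
Total distance = 1861/22 cm

1861/22 cm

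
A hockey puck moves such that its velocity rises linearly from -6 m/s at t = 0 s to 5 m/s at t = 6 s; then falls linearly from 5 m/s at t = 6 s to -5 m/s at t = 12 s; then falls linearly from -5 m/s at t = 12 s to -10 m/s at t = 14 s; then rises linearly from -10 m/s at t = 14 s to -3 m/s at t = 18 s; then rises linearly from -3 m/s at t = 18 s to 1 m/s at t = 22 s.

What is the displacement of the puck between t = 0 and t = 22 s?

-48 m

Displacement is the signed area under the v-t curve.
0–6 s: ½(-6 + 5)(6) = -3 m
6–12 s: ½(5 + -5)(6) = 0 m
12–14 s: ½(-5 + -10)(2) = -15 m
14–18 s: ½(-10 + -3)(4) = -26 m
18–22 s: ½(-3 + 1)(4) = -4 m
Net displacement = -48 m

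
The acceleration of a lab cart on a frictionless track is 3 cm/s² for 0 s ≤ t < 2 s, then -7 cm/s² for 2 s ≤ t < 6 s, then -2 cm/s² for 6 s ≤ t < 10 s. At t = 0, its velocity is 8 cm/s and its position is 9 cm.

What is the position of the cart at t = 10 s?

On each constant-a segment, Δv = aΔt and Δx = v₀Δt + ½aΔt²; chain segment to segment.
0–2 s: v starts 8 cm/s; Δx = 8·2 + ½·3·2² = 22 cm; v ends 14 cm/s.
2–6 s: v starts 14 cm/s; Δx = 14·4 + ½·-7·4² = 0 cm; v ends -14 cm/s.
6–10 s: v starts -14 cm/s; Δx = -14·4 + ½·-2·4² = -72 cm; v ends -22 cm/s.
x(10) = 9 + Σ Δx = -41 cm.

-41 cm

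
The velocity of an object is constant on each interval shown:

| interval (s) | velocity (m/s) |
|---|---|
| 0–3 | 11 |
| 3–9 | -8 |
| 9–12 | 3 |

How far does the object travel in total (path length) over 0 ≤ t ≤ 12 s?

Total distance travelled is ∫|v| dt — sum the magnitudes of each area piece.
0–3 s: |11| × 3 = 33 m
3–9 s: |-8| × 6 = 48 m
9–12 s: |3| × 3 = 9 m
Total distance = 90 m

90 m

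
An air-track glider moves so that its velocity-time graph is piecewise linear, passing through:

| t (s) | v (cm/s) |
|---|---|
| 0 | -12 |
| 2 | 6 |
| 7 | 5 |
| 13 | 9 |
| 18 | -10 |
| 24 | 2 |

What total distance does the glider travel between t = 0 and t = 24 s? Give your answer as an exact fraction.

Distance (not displacement) is the total path length: add the absolute areas under v-t.
0–2 s: v = 0 at t = 4/3 s; triangle areas 8 + 2 = 10 cm
2–7 s: |½(6 + 5)(5)| = 27.5 cm
7–13 s: |½(5 + 9)(6)| = 42 cm
13–18 s: v = 0 at t = 292/19 s; triangle areas 405/38 + 250/19 = 905/38 cm
18–24 s: v = 0 at t = 23 s; triangle areas 25 + 1 = 26 cm
Total distance = 2457/19 cm

2457/19 cm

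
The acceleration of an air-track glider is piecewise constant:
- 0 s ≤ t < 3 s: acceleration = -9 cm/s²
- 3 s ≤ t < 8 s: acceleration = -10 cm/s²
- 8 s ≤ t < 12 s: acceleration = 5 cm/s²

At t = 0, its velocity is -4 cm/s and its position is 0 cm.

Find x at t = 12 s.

On each constant-a segment, Δv = aΔt and Δx = v₀Δt + ½aΔt²; chain segment to segment.
0–3 s: v starts -4 cm/s; Δx = -4·3 + ½·-9·3² = -52.5 cm; v ends -31 cm/s.
3–8 s: v starts -31 cm/s; Δx = -31·5 + ½·-10·5² = -280 cm; v ends -81 cm/s.
8–12 s: v starts -81 cm/s; Δx = -81·4 + ½·5·4² = -284 cm; v ends -61 cm/s.
x(12) = 0 + Σ Δx = -616.5 cm.

-616.5 cm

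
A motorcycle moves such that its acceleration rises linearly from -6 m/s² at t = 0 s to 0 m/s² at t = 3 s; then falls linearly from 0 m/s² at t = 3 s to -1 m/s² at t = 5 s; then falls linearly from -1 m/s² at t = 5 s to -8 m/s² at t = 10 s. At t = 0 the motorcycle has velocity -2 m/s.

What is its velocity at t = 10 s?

Δv equals the area under the a-t graph; then v = v₀ + Δv.
0–3 s: ½(-6 + 0)(3) = -9 m/s
3–5 s: ½(0 + -1)(2) = -1 m/s
5–10 s: ½(-1 + -8)(5) = -22.5 m/s
Δv = -32.5 m/s, so v(10) = -2 + (-32.5) = -34.5 m/s.

-34.5 m/s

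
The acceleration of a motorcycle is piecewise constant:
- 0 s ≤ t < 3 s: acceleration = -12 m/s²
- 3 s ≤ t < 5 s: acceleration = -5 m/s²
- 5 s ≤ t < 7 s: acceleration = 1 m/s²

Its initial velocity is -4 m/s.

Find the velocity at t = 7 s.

-48 m/s

Δv equals the area under the a-t graph; then v = v₀ + Δv.
0–3 s: -12 × 3 = -36 m/s
3–5 s: -5 × 2 = -10 m/s
5–7 s: 1 × 2 = 2 m/s
Δv = -44 m/s, so v(7) = -4 + (-44) = -48 m/s.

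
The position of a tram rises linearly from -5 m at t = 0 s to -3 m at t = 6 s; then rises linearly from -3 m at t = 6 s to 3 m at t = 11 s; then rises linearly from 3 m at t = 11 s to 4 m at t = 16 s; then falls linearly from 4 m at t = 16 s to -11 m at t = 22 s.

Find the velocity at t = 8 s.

Velocity is the slope of the x-t graph on 6–11 s: (3 − -3)/(11 − 6) = 1.2 m/s.

1.2 m/s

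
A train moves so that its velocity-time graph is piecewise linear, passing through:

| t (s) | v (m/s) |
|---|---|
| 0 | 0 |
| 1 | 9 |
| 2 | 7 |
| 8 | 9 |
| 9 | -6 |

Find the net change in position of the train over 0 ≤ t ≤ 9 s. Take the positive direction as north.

Net displacement equals the area under the velocity-time graph (areas below the axis count negative).
0–1 s: ½(0 + 9)(1) = 4.5 m
1–2 s: ½(9 + 7)(1) = 8 m
2–8 s: ½(7 + 9)(6) = 48 m
8–9 s: ½(9 + -6)(1) = 1.5 m
Net displacement = 62 m

62 m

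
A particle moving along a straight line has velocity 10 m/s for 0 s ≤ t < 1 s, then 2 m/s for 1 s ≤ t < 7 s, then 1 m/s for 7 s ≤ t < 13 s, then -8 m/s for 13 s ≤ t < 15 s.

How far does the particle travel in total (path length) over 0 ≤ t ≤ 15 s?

44 m

Total distance travelled is ∫|v| dt — sum the magnitudes of each area piece.
0–1 s: |10| × 1 = 10 m
1–7 s: |2| × 6 = 12 m
7–13 s: |1| × 6 = 6 m
13–15 s: |-8| × 2 = 16 m
Total distance = 44 m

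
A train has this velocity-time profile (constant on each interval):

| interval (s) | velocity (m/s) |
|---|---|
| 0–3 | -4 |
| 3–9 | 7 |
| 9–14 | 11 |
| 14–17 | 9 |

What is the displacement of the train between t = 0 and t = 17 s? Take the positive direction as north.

Displacement is the signed area under the v-t curve.
0–3 s: -4 × 3 = -12 m
3–9 s: 7 × 6 = 42 m
9–14 s: 11 × 5 = 55 m
14–17 s: 9 × 3 = 27 m
Net displacement = 112 m

112 m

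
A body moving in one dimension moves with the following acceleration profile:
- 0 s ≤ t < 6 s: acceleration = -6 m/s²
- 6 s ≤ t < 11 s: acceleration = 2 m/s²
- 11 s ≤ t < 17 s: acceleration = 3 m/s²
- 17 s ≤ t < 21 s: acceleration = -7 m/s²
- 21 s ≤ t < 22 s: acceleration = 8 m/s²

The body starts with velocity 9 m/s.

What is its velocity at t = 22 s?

Δv equals the area under the a-t graph; then v = v₀ + Δv.
0–6 s: -6 × 6 = -36 m/s
6–11 s: 2 × 5 = 10 m/s
11–17 s: 3 × 6 = 18 m/s
17–21 s: -7 × 4 = -28 m/s
21–22 s: 8 × 1 = 8 m/s
Δv = -28 m/s, so v(22) = 9 + (-28) = -19 m/s.

-19 m/s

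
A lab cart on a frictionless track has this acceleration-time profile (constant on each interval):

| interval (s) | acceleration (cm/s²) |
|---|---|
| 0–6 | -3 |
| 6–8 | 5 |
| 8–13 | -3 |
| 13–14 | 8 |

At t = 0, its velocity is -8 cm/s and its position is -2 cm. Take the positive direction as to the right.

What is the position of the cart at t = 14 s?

-290.5 cm

On each constant-a segment, Δv = aΔt and Δx = v₀Δt + ½aΔt²; chain segment to segment.
0–6 s: v starts -8 cm/s; Δx = -8·6 + ½·-3·6² = -102 cm; v ends -26 cm/s.
6–8 s: v starts -26 cm/s; Δx = -26·2 + ½·5·2² = -42 cm; v ends -16 cm/s.
8–13 s: v starts -16 cm/s; Δx = -16·5 + ½·-3·5² = -117.5 cm; v ends -31 cm/s.
13–14 s: v starts -31 cm/s; Δx = -31·1 + ½·8·1² = -27 cm; v ends -23 cm/s.
x(14) = -2 + Σ Δx = -290.5 cm.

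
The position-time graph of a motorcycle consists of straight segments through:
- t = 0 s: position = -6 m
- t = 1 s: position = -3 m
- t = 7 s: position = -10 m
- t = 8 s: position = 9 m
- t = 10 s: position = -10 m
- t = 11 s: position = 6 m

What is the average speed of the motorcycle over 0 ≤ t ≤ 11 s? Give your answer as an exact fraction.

Average speed = (total path length)/(elapsed time); on a piecewise-linear x-t graph the path length is Σ|Δx|.
0–1 s: |Δx| = |-3 − -6| = 3 m
1–7 s: |Δx| = |-10 − -3| = 7 m
7–8 s: |Δx| = |9 − -10| = 19 m
8–10 s: |Δx| = |-10 − 9| = 19 m
10–11 s: |Δx| = |6 − -10| = 16 m
Total path = 64 m; average speed = 64/11 = 64/11 m/s.

64/11 m/s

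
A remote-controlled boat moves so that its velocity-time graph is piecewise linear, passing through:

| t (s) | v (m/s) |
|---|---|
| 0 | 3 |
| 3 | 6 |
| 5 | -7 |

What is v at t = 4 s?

On 3–5 s the graph is linear from 6 to -7 m/s: v(4) = 6 + (-7 − 6)·(4 − 3)/(5 − 3) = -0.5 m/s.

-0.5 m/s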